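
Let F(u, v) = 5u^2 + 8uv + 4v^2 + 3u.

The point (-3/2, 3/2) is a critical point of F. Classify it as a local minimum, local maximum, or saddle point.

local minimum

The Hessian of F is constant: H = [[10, 8], [8, 8]].
det(H) = 10·8 − 8² = 16.
det(H) > 0 and tr(H) = 18 > 0, so H is positive definite and the point is a local minimum.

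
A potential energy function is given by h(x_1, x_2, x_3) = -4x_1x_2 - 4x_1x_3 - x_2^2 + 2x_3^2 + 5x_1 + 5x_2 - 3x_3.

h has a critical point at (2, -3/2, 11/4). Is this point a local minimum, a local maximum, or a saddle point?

saddle point

The Hessian is constant: H = [[0, -4, -4], [-4, -2, 0], [-4, 0, 4]].
Leading principal minors: Δ₁ = 0, Δ₂ = -16, Δ₃ = -32.
The minors fit neither the all-positive nor the alternating-sign pattern, so H is indefinite: a saddle point.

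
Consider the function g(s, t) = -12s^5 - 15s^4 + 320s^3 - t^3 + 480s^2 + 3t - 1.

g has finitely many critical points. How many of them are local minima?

g separates as a function of s plus a function of t, so ∇g=0 decouples.
∂g/∂s = -60s(s - 4)(s + 1)(s + 4) = 0 at s ∈ {-4, -1, 0, 4}; ∂g/∂t = -3(t - 1)(t + 1) = 0 at t ∈ {-1, 1}.
The Hessian is diagonal: diag(g_ss, g_tt). Second derivatives: g_ss(-4)=5760, g_ss(-1)=-900, g_ss(0)=960, g_ss(4)=-9600; g_tt(-1)=6, g_tt(1)=-6.
Local minima occur where both diagonal entries positive: (-4, -1), (0, -1). Count: 2.

2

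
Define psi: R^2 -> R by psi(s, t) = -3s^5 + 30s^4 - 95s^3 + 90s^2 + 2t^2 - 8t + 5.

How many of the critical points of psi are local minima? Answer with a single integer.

psi separates as a function of s plus a function of t, so ∇psi=0 decouples.
∂psi/∂s = -15s(s - 4)(s - 3)(s - 1) = 0 at s ∈ {0, 1, 3, 4}; ∂psi/∂t = 4(t - 2) = 0 at t ∈ {2}.
The Hessian is diagonal: diag(psi_ss, psi_tt). Second derivatives: psi_ss(0)=180, psi_ss(1)=-90, psi_ss(3)=90, psi_ss(4)=-180; psi_tt(2)=4.
Local minima occur where both diagonal entries positive: (0, 2), (3, 2). Count: 2.

2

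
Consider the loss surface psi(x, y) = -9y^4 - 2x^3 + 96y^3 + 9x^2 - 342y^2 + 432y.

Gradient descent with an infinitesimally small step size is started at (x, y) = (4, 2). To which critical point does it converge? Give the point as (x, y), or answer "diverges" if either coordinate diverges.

psi is separable, so gradient descent decouples: x follows -∂psi/∂x, y follows -∂psi/∂y.
∂psi/∂x = -6x(x - 3); at x=4 this is -24, so x increases.
∂psi/∂y = -36(y - 4)(y - 3)(y - 1); at y=2 this is -72, so y increases.
The x-coordinate has no critical point in that direction and runs off to infinity.

diverges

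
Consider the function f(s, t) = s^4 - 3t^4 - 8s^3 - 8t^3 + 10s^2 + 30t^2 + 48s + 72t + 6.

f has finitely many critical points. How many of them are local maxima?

f separates as a function of s plus a function of t, so ∇f=0 decouples.
∂f/∂s = 4(s - 4)(s - 3)(s + 1) = 0 at s ∈ {-1, 3, 4}; ∂f/∂t = -12(t - 2)(t + 1)(t + 3) = 0 at t ∈ {-3, -1, 2}.
The Hessian is diagonal: diag(f_ss, f_tt). Second derivatives: f_ss(-1)=80, f_ss(3)=-16, f_ss(4)=20; f_tt(-3)=-120, f_tt(-1)=72, f_tt(2)=-180.
Local maxima occur where both diagonal entries negative: (3, -3), (3, 2). Count: 2.

2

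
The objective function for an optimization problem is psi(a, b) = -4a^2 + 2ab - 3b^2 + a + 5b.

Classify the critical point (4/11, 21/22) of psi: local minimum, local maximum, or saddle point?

The Hessian of psi is constant: H = [[-8, 2], [2, -6]].
det(H) = (-8)·(-6) − 2² = 44.
det(H) > 0 and tr(H) = -14 < 0, so H is negative definite and the point is a local maximum.

local maximum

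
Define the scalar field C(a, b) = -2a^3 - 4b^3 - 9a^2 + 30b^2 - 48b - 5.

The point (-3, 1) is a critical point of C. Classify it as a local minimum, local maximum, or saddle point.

The mixed partial ∂²C/∂a∂b is 0, so the Hessian at any point is diag(C_aa, C_bb) = diag(-6(2a + 3), 12(-2b + 5)).
At (-3, 1): H = diag(18, 36).
Both eigenvalues are positive, so H is positive definite: a local minimum.

local minimum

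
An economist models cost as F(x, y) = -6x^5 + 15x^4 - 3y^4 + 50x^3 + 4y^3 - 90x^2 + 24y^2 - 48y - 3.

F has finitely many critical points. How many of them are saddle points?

6

F separates as a function of x plus a function of y, so ∇F=0 decouples.
∂F/∂x = -30x(x - 3)(x - 1)(x + 2) = 0 at x ∈ {-2, 0, 1, 3}; ∂F/∂y = -12(y - 2)(y - 1)(y + 2) = 0 at y ∈ {-2, 1, 2}.
The Hessian is diagonal: diag(F_xx, F_yy). Second derivatives: F_xx(-2)=900, F_xx(0)=-180, F_xx(1)=180, F_xx(3)=-900; F_yy(-2)=-144, F_yy(1)=36, F_yy(2)=-48.
Saddle points occur where the two diagonal entries have opposite signs: (-2, -2), (-2, 2), (0, 1), (1, -2), (1, 2), (3, 1). Count: 6.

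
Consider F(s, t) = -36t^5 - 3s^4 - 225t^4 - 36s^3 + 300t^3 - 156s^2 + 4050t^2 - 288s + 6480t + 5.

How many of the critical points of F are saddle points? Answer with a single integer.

6

F separates as a function of s plus a function of t, so ∇F=0 decouples.
∂F/∂s = -12(s + 2)(s + 3)(s + 4) = 0 at s ∈ {-4, -3, -2}; ∂F/∂t = -180(t - 3)(t + 1)(t + 3)(t + 4) = 0 at t ∈ {-4, -3, -1, 3}.
The Hessian is diagonal: diag(F_ss, F_tt). Second derivatives: F_ss(-4)=-24, F_ss(-3)=12, F_ss(-2)=-24; F_tt(-4)=3780, F_tt(-3)=-2160, F_tt(-1)=4320, F_tt(3)=-30240.
Saddle points occur where the two diagonal entries have opposite signs: (-4, -4), (-4, -1), (-3, -3), (-3, 3), (-2, -4), (-2, -1). Count: 6.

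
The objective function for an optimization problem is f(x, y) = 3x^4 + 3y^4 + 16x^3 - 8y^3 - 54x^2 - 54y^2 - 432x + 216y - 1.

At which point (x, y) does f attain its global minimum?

f(x,y) separates as P(x) + Q(y) − 1, so its minimum is min P + min Q − 1.
P'(x) = 12(x - 3)(x + 3)(x + 4) vanishes at x ∈ {-4, -3, 3}; Q'(y) = 12(y - 3)(y - 2)(y + 3) vanishes at y ∈ {-3, 2, 3}.
Local minima of P (where P''>0): P(-4)=608, P(3)=-1107. Local minima of Q: Q(-3)=-675, Q(3)=189.
So the global minimum of f is P(3) + Q(-3) − 1 = -1107 − 675 − 1 = -1783, attained at (3, -3).

(3, -3)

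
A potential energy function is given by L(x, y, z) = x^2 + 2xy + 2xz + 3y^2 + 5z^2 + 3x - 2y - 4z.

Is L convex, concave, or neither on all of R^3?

convex

L is quadratic, so its Hessian is the constant matrix H = [[2, 2, 2], [2, 6, 0], [2, 0, 10]].
Leading principal minors: 2, 8, 56.
All positive ⇒ H ≻ 0 ⇒ convex.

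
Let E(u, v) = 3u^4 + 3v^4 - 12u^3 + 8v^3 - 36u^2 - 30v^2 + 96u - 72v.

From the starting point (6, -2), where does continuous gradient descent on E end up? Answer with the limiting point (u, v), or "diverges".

(4, -3)

E is separable, so gradient descent decouples: u follows -∂E/∂u, v follows -∂E/∂v.
∂E/∂u = 12(u - 4)(u - 1)(u + 2); at u=6 this is 960, so u decreases.
∂E/∂v = 12(v - 2)(v + 1)(v + 3); at v=-2 this is 48, so v decreases.
u converges to its nearest critical value 4 (a local min of the u-part); v converges to -3. The iterate converges to (4, -3).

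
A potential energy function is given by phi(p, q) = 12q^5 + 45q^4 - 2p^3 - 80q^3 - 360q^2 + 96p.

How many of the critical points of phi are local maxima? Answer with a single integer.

2

phi separates as a function of p plus a function of q, so ∇phi=0 decouples.
∂phi/∂p = -6(p - 4)(p + 4) = 0 at p ∈ {-4, 4}; ∂phi/∂q = 60q(q - 2)(q + 2)(q + 3) = 0 at q ∈ {-3, -2, 0, 2}.
The Hessian is diagonal: diag(phi_pp, phi_qq). Second derivatives: phi_pp(-4)=48, phi_pp(4)=-48; phi_qq(-3)=-900, phi_qq(-2)=480, phi_qq(0)=-720, phi_qq(2)=2400.
Local maxima occur where both diagonal entries negative: (4, -3), (4, 0). Count: 2.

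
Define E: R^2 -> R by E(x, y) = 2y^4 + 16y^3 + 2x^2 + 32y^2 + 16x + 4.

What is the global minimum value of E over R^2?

-28

E(x,y) separates as P(x) + Q(y) + 4, so its minimum is min P + min Q + 4.
P'(x) = 4x + 16 vanishes at x ∈ {-4}; Q'(y) = 8y(y + 2)(y + 4) vanishes at y ∈ {-4, -2, 0}.
Local minima of P (where P''>0): P(-4)=-32. Local minima of Q: Q(-4)=0, Q(0)=0.
So the global minimum of E is P(-4) + Q(-4) + 4 = -32 + 0 + 4 = -28, attained at (-4, -4).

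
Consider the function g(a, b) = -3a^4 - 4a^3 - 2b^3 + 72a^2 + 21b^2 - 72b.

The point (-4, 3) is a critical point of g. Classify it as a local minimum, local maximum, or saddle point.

saddle point

The mixed partial ∂²g/∂a∂b is 0, so the Hessian at any point is diag(g_aa, g_bb) = diag(12(-3a^2 - 2a + 12), 6(-2b + 7)).
At (-4, 3): H = diag(-336, 6).
The eigenvalues have opposite signs, so H is indefinite: a saddle point.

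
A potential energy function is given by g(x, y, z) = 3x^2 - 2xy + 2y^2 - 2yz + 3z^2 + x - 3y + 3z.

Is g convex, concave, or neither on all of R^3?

g is quadratic, so its Hessian is the constant matrix H = [[6, -2, 0], [-2, 4, -2], [0, -2, 6]].
Leading principal minors: 6, 20, 96.
All positive ⇒ H ≻ 0 ⇒ convex.

convex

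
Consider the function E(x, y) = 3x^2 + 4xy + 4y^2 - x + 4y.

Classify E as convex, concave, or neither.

convex

E is quadratic, so its Hessian is the constant matrix H = [[6, 4], [4, 8]].
det(H) = 32, tr(H) = 14.
det(H) > 0 and tr(H) > 0, so H is positive definite everywhere: convex.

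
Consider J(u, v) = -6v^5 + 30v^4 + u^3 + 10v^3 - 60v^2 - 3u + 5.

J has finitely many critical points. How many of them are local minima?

J separates as a function of u plus a function of v, so ∇J=0 decouples.
∂J/∂u = 3(u - 1)(u + 1) = 0 at u ∈ {-1, 1}; ∂J/∂v = -30v(v - 4)(v - 1)(v + 1) = 0 at v ∈ {-1, 0, 1, 4}.
The Hessian is diagonal: diag(J_uu, J_vv). Second derivatives: J_uu(-1)=-6, J_uu(1)=6; J_vv(-1)=300, J_vv(0)=-120, J_vv(1)=180, J_vv(4)=-1800.
Local minima occur where both diagonal entries positive: (1, -1), (1, 1). Count: 2.

2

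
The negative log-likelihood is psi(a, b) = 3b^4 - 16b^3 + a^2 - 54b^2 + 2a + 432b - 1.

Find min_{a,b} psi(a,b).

psi(a,b) separates as P(a) + Q(b) − 1, so its minimum is min P + min Q − 1.
P'(a) = 2a + 2 vanishes at a ∈ {-1}; Q'(b) = 12(b - 4)(b - 3)(b + 3) vanishes at b ∈ {-3, 3, 4}.
Local minima of P (where P''>0): P(-1)=-1. Local minima of Q: Q(-3)=-1107, Q(4)=608.
So the global minimum of psi is P(-1) + Q(-3) − 1 = -1 − 1107 − 1 = -1109, attained at (-1, -3).

-1109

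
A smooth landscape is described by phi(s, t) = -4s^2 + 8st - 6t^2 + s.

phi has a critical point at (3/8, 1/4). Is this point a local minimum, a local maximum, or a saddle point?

local maximum

The Hessian of phi is constant: H = [[-8, 8], [8, -12]].
det(H) = (-8)·(-12) − 8² = 32.
det(H) > 0 and tr(H) = -20 < 0, so H is negative definite and the point is a local maximum.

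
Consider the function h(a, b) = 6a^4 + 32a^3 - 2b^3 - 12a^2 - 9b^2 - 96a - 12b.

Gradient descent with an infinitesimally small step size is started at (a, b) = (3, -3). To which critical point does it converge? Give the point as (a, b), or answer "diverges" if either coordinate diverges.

(1, -2)

h is separable, so gradient descent decouples: a follows -∂h/∂a, b follows -∂h/∂b.
∂h/∂a = 24(a - 1)(a + 1)(a + 4); at a=3 this is 1344, so a decreases.
∂h/∂b = -6(b + 1)(b + 2); at b=-3 this is -12, so b increases.
a converges to its nearest critical value 1 (a local min of the a-part); b converges to -2. The iterate converges to (1, -2).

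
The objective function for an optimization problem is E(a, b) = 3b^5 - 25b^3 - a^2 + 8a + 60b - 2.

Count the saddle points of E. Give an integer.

2

E separates as a function of a plus a function of b, so ∇E=0 decouples.
∂E/∂a = -2(a - 4) = 0 at a ∈ {4}; ∂E/∂b = 15(b - 2)(b - 1)(b + 1)(b + 2) = 0 at b ∈ {-2, -1, 1, 2}.
The Hessian is diagonal: diag(E_aa, E_bb). Second derivatives: E_aa(4)=-2; E_bb(-2)=-180, E_bb(-1)=90, E_bb(1)=-90, E_bb(2)=180.
Saddle points occur where the two diagonal entries have opposite signs: (4, -1), (4, 2). Count: 2.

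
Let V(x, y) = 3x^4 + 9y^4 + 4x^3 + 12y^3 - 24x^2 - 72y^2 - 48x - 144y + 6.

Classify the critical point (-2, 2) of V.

local minimum

The mixed partial ∂²V/∂x∂y is 0, so the Hessian at any point is diag(V_xx, V_yy) = diag(12(3x^2 + 2x - 4), 36(3y^2 + 2y - 4)).
At (-2, 2): H = diag(48, 432).
Both eigenvalues are positive, so H is positive definite: a local minimum.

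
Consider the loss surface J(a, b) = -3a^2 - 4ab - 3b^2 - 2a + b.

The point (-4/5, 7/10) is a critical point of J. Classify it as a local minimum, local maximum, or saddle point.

The Hessian of J is constant: H = [[-6, -4], [-4, -6]].
det(H) = (-6)·(-6) − (-4)² = 20.
det(H) > 0 and tr(H) = -12 < 0, so H is negative definite and the point is a local maximum.

local maximum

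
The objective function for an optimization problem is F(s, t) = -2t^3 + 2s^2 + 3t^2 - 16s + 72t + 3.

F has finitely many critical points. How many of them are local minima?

1

F separates as a function of s plus a function of t, so ∇F=0 decouples.
∂F/∂s = 4(s - 4) = 0 at s ∈ {4}; ∂F/∂t = -6(t - 4)(t + 3) = 0 at t ∈ {-3, 4}.
The Hessian is diagonal: diag(F_ss, F_tt). Second derivatives: F_ss(4)=4; F_tt(-3)=42, F_tt(4)=-42.
Local minima occur where both diagonal entries positive: (4, -3). Count: 1.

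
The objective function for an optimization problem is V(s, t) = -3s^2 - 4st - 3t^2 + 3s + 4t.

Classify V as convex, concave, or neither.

concave

V is quadratic, so its Hessian is the constant matrix H = [[-6, -4], [-4, -6]].
det(H) = 20, tr(H) = -12.
det(H) > 0 and tr(H) < 0, so H is negative definite everywhere: concave.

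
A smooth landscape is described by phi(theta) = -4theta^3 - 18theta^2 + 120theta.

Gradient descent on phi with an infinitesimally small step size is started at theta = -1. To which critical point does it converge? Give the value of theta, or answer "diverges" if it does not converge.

phi'(theta) = -12(theta - 2)(theta + 5), so phi'(-1) = 144.
Gradient descent moves in the -phi' direction, i.e. theta is decreasing.
The nearest critical point in that direction is theta = -5, where phi'' = 84 > 0 (a local minimum). The iterate converges there.

-5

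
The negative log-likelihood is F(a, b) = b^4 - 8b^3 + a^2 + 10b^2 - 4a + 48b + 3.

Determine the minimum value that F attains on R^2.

-30

F(a,b) separates as P(a) + Q(b) + 3, so its minimum is min P + min Q + 3.
P'(a) = 2a - 4 vanishes at a ∈ {2}; Q'(b) = 4(b - 4)(b - 3)(b + 1) vanishes at b ∈ {-1, 3, 4}.
Local minima of P (where P''>0): P(2)=-4. Local minima of Q: Q(-1)=-29, Q(4)=96.
So the global minimum of F is P(2) + Q(-1) + 3 = -4 − 29 + 3 = -30, attained at (2, -1).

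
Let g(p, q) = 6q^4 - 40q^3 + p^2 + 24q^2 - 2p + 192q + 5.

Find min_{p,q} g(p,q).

g(p,q) separates as A(p) + B(q) + 5, so its minimum is min A + min B + 5.
A'(p) = 2p - 2 vanishes at p ∈ {1}; B'(q) = 24(q - 4)(q - 2)(q + 1) vanishes at q ∈ {-1, 2, 4}.
Local minima of A (where A''>0): A(1)=-1. Local minima of B: B(-1)=-122, B(4)=128.
So the global minimum of g is A(1) + B(-1) + 5 = -1 − 122 + 5 = -118, attained at (1, -1).

-118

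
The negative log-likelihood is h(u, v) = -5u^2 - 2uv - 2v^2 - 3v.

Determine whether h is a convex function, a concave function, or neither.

concave

h is quadratic, so its Hessian is the constant matrix H = [[-10, -2], [-2, -4]].
det(H) = 36, tr(H) = -14.
det(H) > 0 and tr(H) < 0, so H is negative definite everywhere: concave.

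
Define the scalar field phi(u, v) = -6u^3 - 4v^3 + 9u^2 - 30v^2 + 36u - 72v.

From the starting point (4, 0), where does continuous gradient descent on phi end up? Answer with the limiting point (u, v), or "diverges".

phi is separable, so gradient descent decouples: u follows -∂phi/∂u, v follows -∂phi/∂v.
∂phi/∂u = -18(u - 2)(u + 1); at u=4 this is -180, so u increases.
∂phi/∂v = -12(v + 2)(v + 3); at v=0 this is -72, so v increases.
The u-coordinate has no critical point in that direction and runs off to infinity.

diverges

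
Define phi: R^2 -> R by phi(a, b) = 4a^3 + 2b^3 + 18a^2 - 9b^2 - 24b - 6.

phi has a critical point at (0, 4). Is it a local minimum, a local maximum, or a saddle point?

The mixed partial ∂²phi/∂a∂b is 0, so the Hessian at any point is diag(phi_aa, phi_bb) = diag(12(2a + 3), 6(2b - 3)).
At (0, 4): H = diag(36, 30).
Both eigenvalues are positive, so H is positive definite: a local minimum.

local minimum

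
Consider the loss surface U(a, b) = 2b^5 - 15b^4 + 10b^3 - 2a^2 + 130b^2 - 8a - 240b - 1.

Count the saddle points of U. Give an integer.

U separates as a function of a plus a function of b, so ∇U=0 decouples.
∂U/∂a = -4(a + 2) = 0 at a ∈ {-2}; ∂U/∂b = 10(b - 4)(b - 3)(b - 1)(b + 2) = 0 at b ∈ {-2, 1, 3, 4}.
The Hessian is diagonal: diag(U_aa, U_bb). Second derivatives: U_aa(-2)=-4; U_bb(-2)=-900, U_bb(1)=180, U_bb(3)=-100, U_bb(4)=180.
Saddle points occur where the two diagonal entries have opposite signs: (-2, 1), (-2, 4). Count: 2.

2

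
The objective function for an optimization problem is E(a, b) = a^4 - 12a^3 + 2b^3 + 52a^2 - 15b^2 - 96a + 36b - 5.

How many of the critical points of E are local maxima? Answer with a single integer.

1

E separates as a function of a plus a function of b, so ∇E=0 decouples.
∂E/∂a = 4(a - 4)(a - 3)(a - 2) = 0 at a ∈ {2, 3, 4}; ∂E/∂b = 6(b - 3)(b - 2) = 0 at b ∈ {2, 3}.
The Hessian is diagonal: diag(E_aa, E_bb). Second derivatives: E_aa(2)=8, E_aa(3)=-4, E_aa(4)=8; E_bb(2)=-6, E_bb(3)=6.
Local maxima occur where both diagonal entries negative: (3, 2). Count: 1.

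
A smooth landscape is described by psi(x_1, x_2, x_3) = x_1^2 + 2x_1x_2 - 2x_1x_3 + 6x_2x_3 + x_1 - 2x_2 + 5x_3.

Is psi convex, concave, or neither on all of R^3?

neither

psi is quadratic, so its Hessian is the constant matrix H = [[2, 2, -2], [2, 0, 6], [-2, 6, 0]].
Leading principal minors: 2, -4, -120.
Neither pattern holds ⇒ H is indefinite ⇒ neither convex nor concave.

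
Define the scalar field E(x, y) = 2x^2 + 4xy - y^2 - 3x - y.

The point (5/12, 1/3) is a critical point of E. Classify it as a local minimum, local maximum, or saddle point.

The Hessian of E is constant: H = [[4, 4], [4, -2]].
det(H) = 4·(-2) − 4² = -24.
Since det(H) < 0, H is indefinite and the critical point is a saddle point.

saddle point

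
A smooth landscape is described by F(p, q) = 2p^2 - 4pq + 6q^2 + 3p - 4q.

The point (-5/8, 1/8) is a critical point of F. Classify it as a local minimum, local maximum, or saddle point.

The Hessian of F is constant: H = [[4, -4], [-4, 12]].
det(H) = 4·12 − (-4)² = 32.
det(H) > 0 and tr(H) = 16 > 0, so H is positive definite and the point is a local minimum.

local minimum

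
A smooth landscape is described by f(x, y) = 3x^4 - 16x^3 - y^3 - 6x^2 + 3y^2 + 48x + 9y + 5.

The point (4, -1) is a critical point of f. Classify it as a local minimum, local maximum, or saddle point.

local minimum

The mixed partial ∂²f/∂x∂y is 0, so the Hessian at any point is diag(f_xx, f_yy) = diag(12(3x^2 - 8x - 1), 6(-y + 1)).
At (4, -1): H = diag(180, 12).
Both eigenvalues are positive, so H is positive definite: a local minimum.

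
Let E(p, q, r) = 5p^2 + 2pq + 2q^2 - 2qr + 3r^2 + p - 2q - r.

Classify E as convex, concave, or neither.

E is quadratic, so its Hessian is the constant matrix H = [[10, 2, 0], [2, 4, -2], [0, -2, 6]].
Leading principal minors: 10, 36, 176.
All positive ⇒ H ≻ 0 ⇒ convex.

convex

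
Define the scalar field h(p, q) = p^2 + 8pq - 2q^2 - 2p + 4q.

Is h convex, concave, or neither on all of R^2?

neither

h is quadratic, so its Hessian is the constant matrix H = [[2, 8], [8, -4]].
det(H) = -72, tr(H) = -2.
det(H) < 0, so H is indefinite: neither convex nor concave.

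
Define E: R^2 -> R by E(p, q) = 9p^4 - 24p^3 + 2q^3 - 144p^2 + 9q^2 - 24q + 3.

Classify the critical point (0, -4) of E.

The mixed partial ∂²E/∂p∂q is 0, so the Hessian at any point is diag(E_pp, E_qq) = diag(36(3p^2 - 4p - 8), 6(2q + 3)).
At (0, -4): H = diag(-288, -30).
Both eigenvalues are negative, so H is negative definite: a local maximum.

local maximum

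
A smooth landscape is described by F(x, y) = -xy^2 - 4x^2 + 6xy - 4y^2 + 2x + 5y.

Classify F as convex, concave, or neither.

neither

The term -xy^2 is cubic, so the Hessian is not constant.
∂²F/∂y² = -2x - 8, which takes both signs as x varies (negative for sufficiently large x). A diagonal entry of the Hessian changing sign means the Hessian is neither positive- nor negative-semidefinite on all of R^2.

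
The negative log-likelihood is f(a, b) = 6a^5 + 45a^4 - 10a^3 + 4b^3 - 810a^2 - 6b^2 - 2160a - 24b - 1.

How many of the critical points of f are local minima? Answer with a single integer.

f separates as a function of a plus a function of b, so ∇f=0 decouples.
∂f/∂a = 30(a - 3)(a + 2)(a + 3)(a + 4) = 0 at a ∈ {-4, -3, -2, 3}; ∂f/∂b = 12(b - 2)(b + 1) = 0 at b ∈ {-1, 2}.
The Hessian is diagonal: diag(f_aa, f_bb). Second derivatives: f_aa(-4)=-420, f_aa(-3)=180, f_aa(-2)=-300, f_aa(3)=6300; f_bb(-1)=-36, f_bb(2)=36.
Local minima occur where both diagonal entries positive: (-3, 2), (3, 2). Count: 2.

2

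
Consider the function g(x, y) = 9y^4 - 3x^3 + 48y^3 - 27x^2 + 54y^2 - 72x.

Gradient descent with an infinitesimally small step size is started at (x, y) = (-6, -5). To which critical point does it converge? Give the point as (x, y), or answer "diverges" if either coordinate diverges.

(-4, -3)

g is separable, so gradient descent decouples: x follows -∂g/∂x, y follows -∂g/∂y.
∂g/∂x = -9(x + 2)(x + 4); at x=-6 this is -72, so x increases.
∂g/∂y = 36y(y + 1)(y + 3); at y=-5 this is -1440, so y increases.
x converges to its nearest critical value -4 (a local min of the x-part); y converges to -3. The iterate converges to (-4, -3).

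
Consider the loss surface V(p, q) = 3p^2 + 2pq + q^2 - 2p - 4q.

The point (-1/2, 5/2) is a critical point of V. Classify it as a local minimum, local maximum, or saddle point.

local minimum

The Hessian of V is constant: H = [[6, 2], [2, 2]].
det(H) = 6·2 − 2² = 8.
det(H) > 0 and tr(H) = 8 > 0, so H is positive definite and the point is a local minimum.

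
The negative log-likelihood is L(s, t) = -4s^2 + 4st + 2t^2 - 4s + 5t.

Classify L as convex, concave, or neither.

neither

L is quadratic, so its Hessian is the constant matrix H = [[-8, 4], [4, 4]].
det(H) = -48, tr(H) = -4.
det(H) < 0, so H is indefinite: neither convex nor concave.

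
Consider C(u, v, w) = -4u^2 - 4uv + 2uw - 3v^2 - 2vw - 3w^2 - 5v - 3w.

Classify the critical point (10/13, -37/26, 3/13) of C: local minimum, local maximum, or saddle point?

local maximum

The Hessian is constant: H = [[-8, -4, 2], [-4, -6, -2], [2, -2, -6]].
Leading principal minors: Δ₁ = -8, Δ₂ = 32, Δ₃ = -104.
The minors alternate sign starting negative (−, +, −), so H is negative definite: a local maximum.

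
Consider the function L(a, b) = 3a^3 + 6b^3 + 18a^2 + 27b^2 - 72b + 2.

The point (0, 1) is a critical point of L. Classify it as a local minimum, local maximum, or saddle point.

The mixed partial ∂²L/∂a∂b is 0, so the Hessian at any point is diag(L_aa, L_bb) = diag(18(a + 2), 18(2b + 3)).
At (0, 1): H = diag(36, 90).
Both eigenvalues are positive, so H is positive definite: a local minimum.

local minimum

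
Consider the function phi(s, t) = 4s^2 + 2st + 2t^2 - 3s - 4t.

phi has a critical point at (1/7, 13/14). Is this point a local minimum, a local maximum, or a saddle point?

local minimum

The Hessian of phi is constant: H = [[8, 2], [2, 4]].
det(H) = 8·4 − 2² = 28.
det(H) > 0 and tr(H) = 12 > 0, so H is positive definite and the point is a local minimum.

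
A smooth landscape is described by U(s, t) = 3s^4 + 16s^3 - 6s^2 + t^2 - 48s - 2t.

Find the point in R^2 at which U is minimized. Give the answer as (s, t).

(-4, 1)

U(s,t) separates as P(s) + Q(t), so its minimum is min P + min Q.
P'(s) = 12(s - 1)(s + 1)(s + 4) vanishes at s ∈ {-4, -1, 1}; Q'(t) = 2(t - 1) vanishes at t ∈ {1}.
Local minima of P (where P''>0): P(-4)=-160, P(1)=-35. Local minima of Q: Q(1)=-1.
So the global minimum of U is P(-4) + Q(1) = -160 − 1 = -161, attained at (-4, 1).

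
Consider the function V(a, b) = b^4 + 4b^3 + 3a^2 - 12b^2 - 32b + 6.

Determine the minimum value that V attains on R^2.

V(a,b) separates as P(a) + Q(b) + 6, so its minimum is min P + min Q + 6.
P'(a) = 6a vanishes at a ∈ {0}; Q'(b) = 4(b - 2)(b + 1)(b + 4) vanishes at b ∈ {-4, -1, 2}.
Local minima of P (where P''>0): P(0)=0. Local minima of Q: Q(-4)=-64, Q(2)=-64.
So the global minimum of V is P(0) + Q(-4) + 6 = 0 − 64 + 6 = -58, attained at (0, -4).

-58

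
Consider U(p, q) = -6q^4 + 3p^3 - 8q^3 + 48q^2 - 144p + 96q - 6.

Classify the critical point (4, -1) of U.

The mixed partial ∂²U/∂p∂q is 0, so the Hessian at any point is diag(U_pp, U_qq) = diag(18p, 24(-3q^2 - 2q + 4)).
At (4, -1): H = diag(72, 72).
Both eigenvalues are positive, so H is positive definite: a local minimum.

local minimum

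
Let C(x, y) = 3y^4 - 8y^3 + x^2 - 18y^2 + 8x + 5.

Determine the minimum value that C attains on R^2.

-146

C(x,y) separates as P(x) + Q(y) + 5, so its minimum is min P + min Q + 5.
P'(x) = 2x + 8 vanishes at x ∈ {-4}; Q'(y) = 12y(y - 3)(y + 1) vanishes at y ∈ {-1, 0, 3}.
Local minima of P (where P''>0): P(-4)=-16. Local minima of Q: Q(-1)=-7, Q(3)=-135.
So the global minimum of C is P(-4) + Q(3) + 5 = -16 − 135 + 5 = -146, attained at (-4, 3).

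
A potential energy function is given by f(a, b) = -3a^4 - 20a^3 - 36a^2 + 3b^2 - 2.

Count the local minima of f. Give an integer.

f separates as a function of a plus a function of b, so ∇f=0 decouples.
∂f/∂a = -12a(a + 2)(a + 3) = 0 at a ∈ {-3, -2, 0}; ∂f/∂b = 6b = 0 at b ∈ {0}.
The Hessian is diagonal: diag(f_aa, f_bb). Second derivatives: f_aa(-3)=-36, f_aa(-2)=24, f_aa(0)=-72; f_bb(0)=6.
Local minima occur where both diagonal entries positive: (-2, 0). Count: 1.

1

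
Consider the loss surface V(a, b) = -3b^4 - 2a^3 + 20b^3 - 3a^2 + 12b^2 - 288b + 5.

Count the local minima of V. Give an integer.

V separates as a function of a plus a function of b, so ∇V=0 decouples.
∂V/∂a = -6a(a + 1) = 0 at a ∈ {-1, 0}; ∂V/∂b = -12(b - 4)(b - 3)(b + 2) = 0 at b ∈ {-2, 3, 4}.
The Hessian is diagonal: diag(V_aa, V_bb). Second derivatives: V_aa(-1)=6, V_aa(0)=-6; V_bb(-2)=-360, V_bb(3)=60, V_bb(4)=-72.
Local minima occur where both diagonal entries positive: (-1, 3). Count: 1.

1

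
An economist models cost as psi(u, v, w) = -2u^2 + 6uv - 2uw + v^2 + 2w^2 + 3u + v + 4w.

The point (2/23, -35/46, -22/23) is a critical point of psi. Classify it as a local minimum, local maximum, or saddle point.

The Hessian is constant: H = [[-4, 6, -2], [6, 2, 0], [-2, 0, 4]].
Leading principal minors: Δ₁ = -4, Δ₂ = -44, Δ₃ = -184.
The minors fit neither the all-positive nor the alternating-sign pattern, so H is indefinite: a saddle point.

saddle point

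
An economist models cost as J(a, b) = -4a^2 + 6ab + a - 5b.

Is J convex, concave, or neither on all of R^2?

J is quadratic, so its Hessian is the constant matrix H = [[-8, 6], [6, 0]].
det(H) = -36, tr(H) = -8.
det(H) < 0, so H is indefinite: neither convex nor concave.

neither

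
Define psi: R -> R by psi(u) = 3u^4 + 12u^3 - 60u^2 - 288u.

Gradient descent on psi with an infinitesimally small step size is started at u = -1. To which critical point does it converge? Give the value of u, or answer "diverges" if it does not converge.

3

psi'(u) = 12(u - 3)(u + 2)(u + 4), so psi'(-1) = -144.
Gradient descent moves in the -psi' direction, i.e. u is increasing.
The nearest critical point in that direction is u = 3, where psi'' = 420 > 0 (a local minimum). The iterate converges there.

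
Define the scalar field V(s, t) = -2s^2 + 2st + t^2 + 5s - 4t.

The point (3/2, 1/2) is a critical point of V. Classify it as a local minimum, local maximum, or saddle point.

The Hessian of V is constant: H = [[-4, 2], [2, 2]].
det(H) = (-4)·2 − 2² = -12.
Since det(H) < 0, H is indefinite and the critical point is a saddle point.

saddle point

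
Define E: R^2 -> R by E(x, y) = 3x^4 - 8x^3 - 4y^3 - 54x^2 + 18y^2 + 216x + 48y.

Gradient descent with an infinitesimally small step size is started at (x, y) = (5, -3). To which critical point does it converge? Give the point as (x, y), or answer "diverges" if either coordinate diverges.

E is separable, so gradient descent decouples: x follows -∂E/∂x, y follows -∂E/∂y.
∂E/∂x = 12(x - 3)(x - 2)(x + 3); at x=5 this is 576, so x decreases.
∂E/∂y = -12(y - 4)(y + 1); at y=-3 this is -168, so y increases.
x converges to its nearest critical value 3 (a local min of the x-part); y converges to -1. The iterate converges to (3, -1).

(3, -1)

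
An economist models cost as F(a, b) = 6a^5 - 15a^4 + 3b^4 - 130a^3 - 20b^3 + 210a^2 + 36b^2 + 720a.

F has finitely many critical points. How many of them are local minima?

4

F separates as a function of a plus a function of b, so ∇F=0 decouples.
∂F/∂a = 30(a - 4)(a - 2)(a + 1)(a + 3) = 0 at a ∈ {-3, -1, 2, 4}; ∂F/∂b = 12b(b - 3)(b - 2) = 0 at b ∈ {0, 2, 3}.
The Hessian is diagonal: diag(F_aa, F_bb). Second derivatives: F_aa(-3)=-2100, F_aa(-1)=900, F_aa(2)=-900, F_aa(4)=2100; F_bb(0)=72, F_bb(2)=-24, F_bb(3)=36.
Local minima occur where both diagonal entries positive: (-1, 0), (-1, 3), (4, 0), (4, 3). Count: 4.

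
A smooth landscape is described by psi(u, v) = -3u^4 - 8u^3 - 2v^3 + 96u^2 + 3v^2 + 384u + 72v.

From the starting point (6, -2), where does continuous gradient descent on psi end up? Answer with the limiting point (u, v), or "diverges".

diverges

psi is separable, so gradient descent decouples: u follows -∂psi/∂u, v follows -∂psi/∂v.
∂psi/∂u = -12(u - 4)(u + 2)(u + 4); at u=6 this is -1920, so u increases.
∂psi/∂v = -6(v - 4)(v + 3); at v=-2 this is 36, so v decreases.
The u-coordinate has no critical point in that direction and runs off to infinity.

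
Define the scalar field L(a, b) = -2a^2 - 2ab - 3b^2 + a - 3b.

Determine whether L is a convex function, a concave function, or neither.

concave

L is quadratic, so its Hessian is the constant matrix H = [[-4, -2], [-2, -6]].
det(H) = 20, tr(H) = -10.
det(H) > 0 and tr(H) < 0, so H is negative definite everywhere: concave.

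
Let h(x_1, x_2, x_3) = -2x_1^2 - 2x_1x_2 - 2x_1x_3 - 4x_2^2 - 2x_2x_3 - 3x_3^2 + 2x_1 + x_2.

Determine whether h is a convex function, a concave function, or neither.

concave

h is quadratic, so its Hessian is the constant matrix H = [[-4, -2, -2], [-2, -8, -2], [-2, -2, -6]].
Leading principal minors: -4, 28, -136.
Signs alternate −, +, − ⇒ H ≺ 0 ⇒ concave.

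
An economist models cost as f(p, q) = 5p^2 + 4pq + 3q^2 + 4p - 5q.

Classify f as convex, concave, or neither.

f is quadratic, so its Hessian is the constant matrix H = [[10, 4], [4, 6]].
det(H) = 44, tr(H) = 16.
det(H) > 0 and tr(H) > 0, so H is positive definite everywhere: convex.

convex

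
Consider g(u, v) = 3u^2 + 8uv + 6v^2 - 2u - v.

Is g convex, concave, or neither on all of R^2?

g is quadratic, so its Hessian is the constant matrix H = [[6, 8], [8, 12]].
det(H) = 8, tr(H) = 18.
det(H) > 0 and tr(H) > 0, so H is positive definite everywhere: convex.

convex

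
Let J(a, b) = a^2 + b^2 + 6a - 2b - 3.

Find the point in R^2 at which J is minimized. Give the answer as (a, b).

J(a,b) separates as P(a) + Q(b) − 3, so its minimum is min P + min Q − 3.
P'(a) = 2a + 6 vanishes at a ∈ {-3}; Q'(b) = 2b - 2 vanishes at b ∈ {1}.
Local minima of P (where P''>0): P(-3)=-9. Local minima of Q: Q(1)=-1.
So the global minimum of J is P(-3) + Q(1) − 3 = -9 − 1 − 3 = -13, attained at (-3, 1).

(-3, 1)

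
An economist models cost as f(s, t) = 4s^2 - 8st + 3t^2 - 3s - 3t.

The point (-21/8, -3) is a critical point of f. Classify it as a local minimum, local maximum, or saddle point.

The Hessian of f is constant: H = [[8, -8], [-8, 6]].
det(H) = 8·6 − (-8)² = -16.
Since det(H) < 0, H is indefinite and the critical point is a saddle point.

saddle point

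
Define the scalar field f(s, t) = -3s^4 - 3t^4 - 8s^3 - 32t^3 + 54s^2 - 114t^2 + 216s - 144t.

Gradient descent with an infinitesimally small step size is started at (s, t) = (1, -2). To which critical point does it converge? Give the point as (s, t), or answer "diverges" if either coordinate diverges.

(-2, -3)

f is separable, so gradient descent decouples: s follows -∂f/∂s, t follows -∂f/∂t.
∂f/∂s = -12(s - 3)(s + 2)(s + 3); at s=1 this is 288, so s decreases.
∂f/∂t = -12(t + 1)(t + 3)(t + 4); at t=-2 this is 24, so t decreases.
s converges to its nearest critical value -2 (a local min of the s-part); t converges to -3. The iterate converges to (-2, -3).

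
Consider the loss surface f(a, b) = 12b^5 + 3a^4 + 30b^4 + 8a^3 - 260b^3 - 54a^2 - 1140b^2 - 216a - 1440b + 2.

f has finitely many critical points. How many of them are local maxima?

f separates as a function of a plus a function of b, so ∇f=0 decouples.
∂f/∂a = 12(a - 3)(a + 2)(a + 3) = 0 at a ∈ {-3, -2, 3}; ∂f/∂b = 60(b - 4)(b + 1)(b + 2)(b + 3) = 0 at b ∈ {-3, -2, -1, 4}.
The Hessian is diagonal: diag(f_aa, f_bb). Second derivatives: f_aa(-3)=72, f_aa(-2)=-60, f_aa(3)=360; f_bb(-3)=-840, f_bb(-2)=360, f_bb(-1)=-600, f_bb(4)=12600.
Local maxima occur where both diagonal entries negative: (-2, -3), (-2, -1). Count: 2.

2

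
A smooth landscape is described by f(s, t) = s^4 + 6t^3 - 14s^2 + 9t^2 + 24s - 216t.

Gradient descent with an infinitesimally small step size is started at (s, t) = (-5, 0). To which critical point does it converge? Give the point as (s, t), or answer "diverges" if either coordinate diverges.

(-3, 3)

f is separable, so gradient descent decouples: s follows -∂f/∂s, t follows -∂f/∂t.
∂f/∂s = 4(s - 2)(s - 1)(s + 3); at s=-5 this is -336, so s increases.
∂f/∂t = 18(t - 3)(t + 4); at t=0 this is -216, so t increases.
s converges to its nearest critical value -3 (a local min of the s-part); t converges to 3. The iterate converges to (-3, 3).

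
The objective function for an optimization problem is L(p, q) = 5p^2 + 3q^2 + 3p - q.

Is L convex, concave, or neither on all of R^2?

L is quadratic, so its Hessian is the constant matrix H = [[10, 0], [0, 6]].
det(H) = 60, tr(H) = 16.
det(H) > 0 and tr(H) > 0, so H is positive definite everywhere: convex.

convex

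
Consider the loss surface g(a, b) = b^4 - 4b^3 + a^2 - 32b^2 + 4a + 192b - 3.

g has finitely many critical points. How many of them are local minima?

2

g separates as a function of a plus a function of b, so ∇g=0 decouples.
∂g/∂a = 2(a + 2) = 0 at a ∈ {-2}; ∂g/∂b = 4(b - 4)(b - 3)(b + 4) = 0 at b ∈ {-4, 3, 4}.
The Hessian is diagonal: diag(g_aa, g_bb). Second derivatives: g_aa(-2)=2; g_bb(-4)=224, g_bb(3)=-28, g_bb(4)=32.
Local minima occur where both diagonal entries positive: (-2, -4), (-2, 4). Count: 2.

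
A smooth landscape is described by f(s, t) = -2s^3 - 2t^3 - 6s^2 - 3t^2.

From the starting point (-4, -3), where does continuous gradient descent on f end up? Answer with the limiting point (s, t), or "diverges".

f is separable, so gradient descent decouples: s follows -∂f/∂s, t follows -∂f/∂t.
∂f/∂s = -6s(s + 2); at s=-4 this is -48, so s increases.
∂f/∂t = -6t(t + 1); at t=-3 this is -36, so t increases.
s converges to its nearest critical value -2 (a local min of the s-part); t converges to -1. The iterate converges to (-2, -1).

(-2, -1)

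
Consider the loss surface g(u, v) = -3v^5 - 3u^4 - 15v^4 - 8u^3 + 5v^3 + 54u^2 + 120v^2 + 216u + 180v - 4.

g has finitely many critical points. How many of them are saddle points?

6

g separates as a function of u plus a function of v, so ∇g=0 decouples.
∂g/∂u = -12(u - 3)(u + 2)(u + 3) = 0 at u ∈ {-3, -2, 3}; ∂g/∂v = -15(v - 2)(v + 1)(v + 2)(v + 3) = 0 at v ∈ {-3, -2, -1, 2}.
The Hessian is diagonal: diag(g_uu, g_vv). Second derivatives: g_uu(-3)=-72, g_uu(-2)=60, g_uu(3)=-360; g_vv(-3)=150, g_vv(-2)=-60, g_vv(-1)=90, g_vv(2)=-900.
Saddle points occur where the two diagonal entries have opposite signs: (-3, -3), (-3, -1), (-2, -2), (-2, 2), (3, -3), (3, -1). Count: 6.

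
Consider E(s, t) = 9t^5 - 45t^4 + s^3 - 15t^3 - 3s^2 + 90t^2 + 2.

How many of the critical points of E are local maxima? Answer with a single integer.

E separates as a function of s plus a function of t, so ∇E=0 decouples.
∂E/∂s = 3s(s - 2) = 0 at s ∈ {0, 2}; ∂E/∂t = 45t(t - 4)(t - 1)(t + 1) = 0 at t ∈ {-1, 0, 1, 4}.
The Hessian is diagonal: diag(E_ss, E_tt). Second derivatives: E_ss(0)=-6, E_ss(2)=6; E_tt(-1)=-450, E_tt(0)=180, E_tt(1)=-270, E_tt(4)=2700.
Local maxima occur where both diagonal entries negative: (0, -1), (0, 1). Count: 2.

2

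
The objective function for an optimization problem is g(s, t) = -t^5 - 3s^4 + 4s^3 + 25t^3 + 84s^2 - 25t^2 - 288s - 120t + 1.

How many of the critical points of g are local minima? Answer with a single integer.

g separates as a function of s plus a function of t, so ∇g=0 decouples.
∂g/∂s = -12(s - 3)(s - 2)(s + 4) = 0 at s ∈ {-4, 2, 3}; ∂g/∂t = -5(t - 3)(t - 2)(t + 1)(t + 4) = 0 at t ∈ {-4, -1, 2, 3}.
The Hessian is diagonal: diag(g_ss, g_tt). Second derivatives: g_ss(-4)=-504, g_ss(2)=72, g_ss(3)=-84; g_tt(-4)=630, g_tt(-1)=-180, g_tt(2)=90, g_tt(3)=-140.
Local minima occur where both diagonal entries positive: (2, -4), (2, 2). Count: 2.

2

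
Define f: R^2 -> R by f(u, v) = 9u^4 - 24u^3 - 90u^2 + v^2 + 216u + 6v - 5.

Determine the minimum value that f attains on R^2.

f(u,v) separates as P(u) + Q(v) − 5, so its minimum is min P + min Q − 5.
P'(u) = 36(u - 3)(u - 1)(u + 2) vanishes at u ∈ {-2, 1, 3}; Q'(v) = 2v + 6 vanishes at v ∈ {-3}.
Local minima of P (where P''>0): P(-2)=-456, P(3)=-81. Local minima of Q: Q(-3)=-9.
So the global minimum of f is P(-2) + Q(-3) − 5 = -456 − 9 − 5 = -470, attained at (-2, -3).

-470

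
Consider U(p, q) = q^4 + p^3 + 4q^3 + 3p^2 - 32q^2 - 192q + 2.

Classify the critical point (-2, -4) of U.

The mixed partial ∂²U/∂p∂q is 0, so the Hessian at any point is diag(U_pp, U_qq) = diag(6(p + 1), 4(3q^2 + 6q - 16)).
At (-2, -4): H = diag(-6, 32).
The eigenvalues have opposite signs, so H is indefinite: a saddle point.

saddle point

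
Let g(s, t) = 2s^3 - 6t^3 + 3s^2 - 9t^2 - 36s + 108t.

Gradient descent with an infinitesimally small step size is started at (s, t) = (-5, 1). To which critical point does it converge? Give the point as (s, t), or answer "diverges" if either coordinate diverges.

g is separable, so gradient descent decouples: s follows -∂g/∂s, t follows -∂g/∂t.
∂g/∂s = 6(s - 2)(s + 3); at s=-5 this is 84, so s decreases.
∂g/∂t = -18(t - 2)(t + 3); at t=1 this is 72, so t decreases.
The s-coordinate has no critical point in that direction and runs off to infinity.

diverges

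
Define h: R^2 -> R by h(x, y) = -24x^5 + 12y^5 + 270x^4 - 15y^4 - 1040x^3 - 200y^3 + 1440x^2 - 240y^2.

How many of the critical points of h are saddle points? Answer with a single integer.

8

h separates as a function of x plus a function of y, so ∇h=0 decouples.
∂h/∂x = -120x(x - 4)(x - 3)(x - 2) = 0 at x ∈ {0, 2, 3, 4}; ∂h/∂y = 60y(y - 4)(y + 1)(y + 2) = 0 at y ∈ {-2, -1, 0, 4}.
The Hessian is diagonal: diag(h_xx, h_yy). Second derivatives: h_xx(0)=2880, h_xx(2)=-480, h_xx(3)=360, h_xx(4)=-960; h_yy(-2)=-720, h_yy(-1)=300, h_yy(0)=-480, h_yy(4)=7200.
Saddle points occur where the two diagonal entries have opposite signs: (0, -2), (0, 0), (2, -1), (2, 4), (3, -2), (3, 0), (4, -1), (4, 4). Count: 8.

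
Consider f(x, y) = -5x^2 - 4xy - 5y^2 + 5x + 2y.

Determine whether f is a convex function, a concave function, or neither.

f is quadratic, so its Hessian is the constant matrix H = [[-10, -4], [-4, -10]].
det(H) = 84, tr(H) = -20.
det(H) > 0 and tr(H) < 0, so H is negative definite everywhere: concave.

concave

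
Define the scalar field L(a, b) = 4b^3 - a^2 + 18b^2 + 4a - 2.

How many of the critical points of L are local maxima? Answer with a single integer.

1

L separates as a function of a plus a function of b, so ∇L=0 decouples.
∂L/∂a = -2(a - 2) = 0 at a ∈ {2}; ∂L/∂b = 12b(b + 3) = 0 at b ∈ {-3, 0}.
The Hessian is diagonal: diag(L_aa, L_bb). Second derivatives: L_aa(2)=-2; L_bb(-3)=-36, L_bb(0)=36.
Local maxima occur where both diagonal entries negative: (2, -3). Count: 1.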